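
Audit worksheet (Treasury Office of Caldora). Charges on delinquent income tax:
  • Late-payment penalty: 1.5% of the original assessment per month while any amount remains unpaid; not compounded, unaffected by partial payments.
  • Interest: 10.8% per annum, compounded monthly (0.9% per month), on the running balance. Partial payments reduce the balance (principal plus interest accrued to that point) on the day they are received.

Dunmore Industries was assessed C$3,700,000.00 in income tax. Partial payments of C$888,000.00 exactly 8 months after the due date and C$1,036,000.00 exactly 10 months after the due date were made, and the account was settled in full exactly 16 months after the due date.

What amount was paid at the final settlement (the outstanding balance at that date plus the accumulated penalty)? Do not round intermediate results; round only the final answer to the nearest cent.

Balance at month 8: C$3,700,000.0000 × (1 + 0.009)^8 = C$3,974,944.3604…
After C$888,000.00 payment: C$3,974,944.3604… − C$888,000.00 = C$3,086,944.3604…
Balance at month 10: C$3,086,944.3604… × (1 + 0.009)^2 = C$3,142,759.4014…
After C$1,036,000.00 payment: C$3,142,759.4014… − C$1,036,000.00 = C$2,106,759.4014…
Balance at month 16: C$2,106,759.4014… × (1 + 0.009)^6 = C$2,223,115.0464…
Penalty: 16 × 1.5% × C$3,700,000.00 = C$888,000.00
Final settlement = outstanding balance + penalty = C$2,223,115.0464… + C$888,000.00 = C$3,111,115.05

C$3,111,115.05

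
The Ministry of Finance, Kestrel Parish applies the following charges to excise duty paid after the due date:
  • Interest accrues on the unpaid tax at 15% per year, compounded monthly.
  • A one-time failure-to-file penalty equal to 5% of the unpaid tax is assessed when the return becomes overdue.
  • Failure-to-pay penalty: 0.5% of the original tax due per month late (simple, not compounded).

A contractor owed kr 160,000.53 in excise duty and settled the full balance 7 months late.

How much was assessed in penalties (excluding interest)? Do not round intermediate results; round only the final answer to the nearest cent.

kr 13,600.05

Failure-to-file penalty: 5% × kr 160,000.53 = kr 8,000.03…
Failure-to-pay penalty = 0.5% × kr 160,000.53 × 7 mo = kr 5,600.02…
Total penalty = kr 8,000.03… + kr 5,600.02… = kr 13,600.05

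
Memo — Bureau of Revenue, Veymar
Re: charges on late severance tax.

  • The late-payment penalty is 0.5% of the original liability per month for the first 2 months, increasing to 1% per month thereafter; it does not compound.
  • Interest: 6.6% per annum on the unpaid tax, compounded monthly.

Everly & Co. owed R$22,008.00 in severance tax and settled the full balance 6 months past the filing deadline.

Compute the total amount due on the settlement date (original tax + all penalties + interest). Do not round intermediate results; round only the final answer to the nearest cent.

Penalty, months 1–2: 2 × 0.5% × R$22,008.00 = R$220.08
Penalty, months 3–6: 4 × 1% × R$22,008.00 = R$880.32
Interest (6.6%/yr ÷ 12 = 0.55%/month): R$22,008.00 × ((1 + 0.0055)^6 − 1) = R$736.3237…
Total = R$22,008.00 + R$1,100.4000 + R$736.3237… = R$23,844.72

R$23,844.72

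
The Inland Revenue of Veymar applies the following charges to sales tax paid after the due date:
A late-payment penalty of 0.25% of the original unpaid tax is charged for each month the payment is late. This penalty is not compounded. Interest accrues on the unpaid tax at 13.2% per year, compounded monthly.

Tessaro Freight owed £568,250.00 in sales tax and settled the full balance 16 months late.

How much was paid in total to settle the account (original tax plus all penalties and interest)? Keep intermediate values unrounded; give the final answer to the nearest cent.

£699,682.09

Late-payment penalty = 0.25% × £568,250.00 × 16 mo = £22,730.00
Interest (13.2%/yr ÷ 12 = 1.1%/month): £568,250.00 × ((1 + 0.011)^16 − 1) = £108,702.0907…
Total = £568,250.00 + £22,730.0000 + £108,702.0907… = £699,682.09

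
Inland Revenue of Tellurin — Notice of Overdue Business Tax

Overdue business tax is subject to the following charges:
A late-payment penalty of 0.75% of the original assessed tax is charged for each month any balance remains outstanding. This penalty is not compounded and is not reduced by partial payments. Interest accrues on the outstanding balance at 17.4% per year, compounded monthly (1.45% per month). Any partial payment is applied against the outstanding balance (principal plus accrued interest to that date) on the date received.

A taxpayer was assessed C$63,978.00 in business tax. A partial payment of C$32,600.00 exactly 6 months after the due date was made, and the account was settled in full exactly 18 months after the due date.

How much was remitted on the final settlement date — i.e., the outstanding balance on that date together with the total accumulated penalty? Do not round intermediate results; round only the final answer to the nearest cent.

C$52,792.15

Balance at month 6: C$63,978.0000 × (1 + 0.0145)^6 = C$69,749.8002…
After C$32,600.00 payment: C$69,749.8002… − C$32,600.00 = C$37,149.8002…
Balance at month 18: C$37,149.8002… × (1 + 0.0145)^12 = C$44,155.1230…
Penalty: 18 × 0.75% × C$63,978.00 = C$8,637.03
Final settlement = outstanding balance + penalty = C$44,155.1230… + C$8,637.03 = C$52,792.15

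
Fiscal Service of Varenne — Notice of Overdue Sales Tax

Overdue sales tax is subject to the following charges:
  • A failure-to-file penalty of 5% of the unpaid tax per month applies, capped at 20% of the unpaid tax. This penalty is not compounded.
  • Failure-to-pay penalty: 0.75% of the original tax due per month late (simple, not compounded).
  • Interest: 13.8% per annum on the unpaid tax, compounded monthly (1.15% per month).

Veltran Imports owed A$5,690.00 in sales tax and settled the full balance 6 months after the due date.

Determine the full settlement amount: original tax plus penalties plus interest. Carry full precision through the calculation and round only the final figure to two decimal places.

Failure-to-file: 6 × 5% × A$5,690.00 = A$1,707.00, capped at 20% × A$5,690.00 = A$1,138.00
Failure-to-pay penalty = 0.75% × A$5,690.00 × 6 mo = A$256.05
Interest: A$5,690.00 × ((1 + 0.0115)^6 − 1) = A$5,690.00 × 0.0710144… = A$404.0721…
Total = A$5,690.00 + A$1,394.0500 + A$404.0721… = A$7,488.12

A$7,488.12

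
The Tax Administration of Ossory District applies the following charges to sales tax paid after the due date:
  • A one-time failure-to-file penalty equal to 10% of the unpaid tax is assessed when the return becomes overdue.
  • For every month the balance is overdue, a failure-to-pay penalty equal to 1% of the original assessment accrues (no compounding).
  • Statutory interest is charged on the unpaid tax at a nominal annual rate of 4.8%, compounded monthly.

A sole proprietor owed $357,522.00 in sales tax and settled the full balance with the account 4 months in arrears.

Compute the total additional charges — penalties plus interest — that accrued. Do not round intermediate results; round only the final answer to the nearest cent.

Failure-to-file penalty: 10% × $357,522.00 = $35,752.20
Failure-to-pay penalty: 4 × 1% × $357,522.00 = $14,300.88
Interest (4.8%/yr ÷ 12 = 0.4%/month): $357,522.00 × ((1 + 0.004)^4 − 1) = $5,754.7657…
Penalties + interest = $50,053.0800 + $5,754.7657… = $55,807.85

$55,807.85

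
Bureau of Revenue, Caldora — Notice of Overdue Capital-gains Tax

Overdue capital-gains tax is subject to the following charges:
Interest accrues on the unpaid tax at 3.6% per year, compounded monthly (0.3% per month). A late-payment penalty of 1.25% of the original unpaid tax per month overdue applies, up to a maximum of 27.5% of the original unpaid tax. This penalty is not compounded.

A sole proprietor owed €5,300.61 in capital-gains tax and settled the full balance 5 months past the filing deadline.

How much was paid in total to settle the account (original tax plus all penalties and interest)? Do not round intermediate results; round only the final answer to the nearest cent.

€5,711.89

Penalty: 5 × 1.25% × €5,300.61 = €331.29… (below the 27.5% cap of €1,457.67…)
Interest: €5,300.61 × ((1 + 0.003)^5 − 1) = €5,300.61 × 0.0150903… = €79.9876…
Total = €5,300.61 + €331.2881… + €79.9876… = €5,711.89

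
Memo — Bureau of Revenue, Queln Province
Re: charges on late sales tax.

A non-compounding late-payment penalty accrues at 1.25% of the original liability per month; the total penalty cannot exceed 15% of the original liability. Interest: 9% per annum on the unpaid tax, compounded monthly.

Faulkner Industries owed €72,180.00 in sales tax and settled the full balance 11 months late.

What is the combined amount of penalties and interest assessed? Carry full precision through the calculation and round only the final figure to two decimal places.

€16,108.01

Penalty: 11 × 1.25% × €72,180.00 = €9,924.75 (below the 15% cap of €10,827.00)
Interest (9%/yr ÷ 12 = 0.75%/month): €72,180.00 × ((1 + 0.0075)^11 − 1) = €6,183.2574…
Penalties + interest = €9,924.7500 + €6,183.2574… = €16,108.01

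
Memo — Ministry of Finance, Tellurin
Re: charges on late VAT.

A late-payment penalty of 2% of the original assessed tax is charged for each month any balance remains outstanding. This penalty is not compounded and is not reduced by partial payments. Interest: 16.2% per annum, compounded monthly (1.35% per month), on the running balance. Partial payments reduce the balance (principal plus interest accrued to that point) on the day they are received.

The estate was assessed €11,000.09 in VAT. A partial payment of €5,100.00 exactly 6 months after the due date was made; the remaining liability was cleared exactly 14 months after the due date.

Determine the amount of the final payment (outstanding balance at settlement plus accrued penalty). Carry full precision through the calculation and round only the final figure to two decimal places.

€10,674.25

Balance at month 6: €11,000.0900 × (1 + 0.0135)^6 = €11,921.7156…
After €5,100.00 payment: €11,921.7156… − €5,100.00 = €6,821.7156…
Balance at month 14: €6,821.7156… × (1 + 0.0135)^8 = €7,594.2280…
Penalty: 14 × 2% × €11,000.09 = €3,080.03…
Final settlement = outstanding balance + penalty = €7,594.2280… + €3,080.03… = €10,674.25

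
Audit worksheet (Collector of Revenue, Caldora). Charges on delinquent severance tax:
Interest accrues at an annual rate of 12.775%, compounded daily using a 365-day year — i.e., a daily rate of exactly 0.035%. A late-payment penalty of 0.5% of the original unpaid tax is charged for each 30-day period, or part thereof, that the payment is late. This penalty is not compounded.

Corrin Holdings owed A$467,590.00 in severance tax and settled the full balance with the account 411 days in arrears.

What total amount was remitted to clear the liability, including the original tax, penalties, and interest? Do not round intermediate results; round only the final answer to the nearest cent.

A$572,648.98

Penalty periods: ⌈411/30⌉ = 14; penalty = 14 × 0.5% × A$467,590.00 = A$32,731.30
Interest: A$467,590.00 × ((1 + 0.00035)^411 − 1) = A$467,590.00 × 0.15468183… = A$72,327.6758…
Total = A$467,590.00 + A$32,731.3000 + A$72,327.6758… = A$572,648.98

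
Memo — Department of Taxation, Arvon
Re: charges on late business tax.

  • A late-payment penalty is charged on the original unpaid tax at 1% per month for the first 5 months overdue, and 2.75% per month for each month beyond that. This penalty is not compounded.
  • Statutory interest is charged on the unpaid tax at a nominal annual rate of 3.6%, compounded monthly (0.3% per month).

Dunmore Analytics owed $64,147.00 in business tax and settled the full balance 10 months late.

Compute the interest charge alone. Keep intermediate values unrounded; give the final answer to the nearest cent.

Interest: $64,147.00 × ((1 + 0.003)^10 − 1) = $64,147.00 × 0.0304083… = $1,950.5985…

$1,950.60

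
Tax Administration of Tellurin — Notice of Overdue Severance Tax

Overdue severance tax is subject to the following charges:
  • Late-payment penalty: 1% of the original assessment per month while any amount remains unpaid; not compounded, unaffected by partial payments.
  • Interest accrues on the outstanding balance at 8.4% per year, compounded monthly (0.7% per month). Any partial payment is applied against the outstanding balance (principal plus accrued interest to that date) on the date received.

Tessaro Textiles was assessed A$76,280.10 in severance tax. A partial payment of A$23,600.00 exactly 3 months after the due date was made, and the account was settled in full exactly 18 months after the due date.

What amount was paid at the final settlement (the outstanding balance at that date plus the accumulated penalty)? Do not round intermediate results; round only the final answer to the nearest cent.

A$74,012.42

Balance at month 3: A$76,280.1000 × (1 + 0.007)^3 = A$77,893.2214…
After A$23,600.00 payment: A$77,893.2214… − A$23,600.00 = A$54,293.2214…
Balance at month 18: A$54,293.2214… × (1 + 0.007)^15 = A$60,282.0023…
Penalty: 18 × 1% × A$76,280.10 = A$13,730.42…
Final settlement = outstanding balance + penalty = A$60,282.0023… + A$13,730.42… = A$74,012.42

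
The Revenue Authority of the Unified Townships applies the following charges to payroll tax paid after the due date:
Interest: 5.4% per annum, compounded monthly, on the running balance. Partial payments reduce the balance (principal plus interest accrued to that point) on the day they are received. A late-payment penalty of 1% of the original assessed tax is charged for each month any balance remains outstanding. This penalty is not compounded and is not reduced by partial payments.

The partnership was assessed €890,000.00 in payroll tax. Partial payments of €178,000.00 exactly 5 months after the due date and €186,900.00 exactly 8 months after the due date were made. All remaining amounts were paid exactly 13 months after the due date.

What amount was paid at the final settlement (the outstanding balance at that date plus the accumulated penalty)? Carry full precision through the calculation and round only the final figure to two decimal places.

€683,541.11

Monthly rate = 5.4% ÷ 12 = 0.45%
Balance at month 5: €890,000.0000 × (1 + 0.0045)^5 = €910,206.0378…
After €178,000.00 payment: €910,206.0378… − €178,000.00 = €732,206.0378…
Balance at month 8: €732,206.0378… × (1 + 0.0045)^3 = €742,135.3676…
After €186,900.00 payment: €742,135.3676… − €186,900.00 = €555,235.3676…
Balance at month 13: €555,235.3676… × (1 + 0.0045)^5 = €567,841.1056…
Penalty: 13 × 1% × €890,000.00 = €115,700.00
Final settlement = outstanding balance + penalty = €567,841.1056… + €115,700.00 = €683,541.11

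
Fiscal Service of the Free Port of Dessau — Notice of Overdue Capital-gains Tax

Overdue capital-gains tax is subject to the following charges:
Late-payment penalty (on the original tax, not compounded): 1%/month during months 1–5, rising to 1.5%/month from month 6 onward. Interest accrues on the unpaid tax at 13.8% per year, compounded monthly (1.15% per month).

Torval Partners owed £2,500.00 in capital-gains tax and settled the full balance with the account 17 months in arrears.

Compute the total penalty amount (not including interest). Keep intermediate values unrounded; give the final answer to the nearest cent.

Penalty, months 1–5: 5 × 1% × £2,500.00 = £125.00
Penalty, months 6–17: 12 × 1.5% × £2,500.00 = £450.00
Total penalty = £125.00 + £450.00 = £575.00

£575.00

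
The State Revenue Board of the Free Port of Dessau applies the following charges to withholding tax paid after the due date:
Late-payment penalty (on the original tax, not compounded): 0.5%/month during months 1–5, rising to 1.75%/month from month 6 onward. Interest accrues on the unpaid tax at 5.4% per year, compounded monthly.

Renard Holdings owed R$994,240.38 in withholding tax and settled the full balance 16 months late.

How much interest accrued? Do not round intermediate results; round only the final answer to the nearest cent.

Interest (5.4%/yr ÷ 12 = 0.45%/month): R$994,240.38 × ((1 + 0.0045)^16 − 1) = R$74,052.7977…

R$74,052.80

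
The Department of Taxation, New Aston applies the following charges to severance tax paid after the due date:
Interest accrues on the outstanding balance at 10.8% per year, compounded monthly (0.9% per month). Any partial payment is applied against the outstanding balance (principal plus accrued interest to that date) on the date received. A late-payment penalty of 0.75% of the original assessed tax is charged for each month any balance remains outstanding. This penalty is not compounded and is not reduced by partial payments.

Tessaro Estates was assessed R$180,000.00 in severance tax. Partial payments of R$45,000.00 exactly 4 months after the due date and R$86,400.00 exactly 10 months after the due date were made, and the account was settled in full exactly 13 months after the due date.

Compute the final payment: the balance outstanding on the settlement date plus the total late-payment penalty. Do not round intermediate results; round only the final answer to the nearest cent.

Balance at month 4: R$180,000.0000 × (1 + 0.009)^4 = R$186,568.0061…
After R$45,000.00 payment: R$186,568.0061… − R$45,000.00 = R$141,568.0061…
Balance at month 10: R$141,568.0061… × (1 + 0.009)^6 = R$149,386.7616…
After R$86,400.00 payment: R$149,386.7616… − R$86,400.00 = R$62,986.7616…
Balance at month 13: R$62,986.7616… × (1 + 0.009)^3 = R$64,702.7558…
Penalty: 13 × 0.75% × R$180,000.00 = R$17,550.00
Final settlement = outstanding balance + penalty = R$64,702.7558… + R$17,550.00 = R$82,252.76

R$82,252.76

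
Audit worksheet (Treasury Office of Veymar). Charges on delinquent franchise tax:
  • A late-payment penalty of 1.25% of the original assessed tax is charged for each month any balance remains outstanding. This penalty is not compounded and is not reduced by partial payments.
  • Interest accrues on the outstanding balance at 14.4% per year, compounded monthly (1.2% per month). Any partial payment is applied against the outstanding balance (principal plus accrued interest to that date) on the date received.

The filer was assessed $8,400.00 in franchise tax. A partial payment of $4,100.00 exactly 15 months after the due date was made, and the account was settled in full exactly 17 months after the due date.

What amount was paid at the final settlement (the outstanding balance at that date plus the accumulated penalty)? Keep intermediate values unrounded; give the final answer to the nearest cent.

Balance at month 15: $8,400.0000 × (1 + 0.012)^15 = $10,045.8566…
After $4,100.00 payment: $10,045.8566… − $4,100.00 = $5,945.8566…
Balance at month 17: $5,945.8566… × (1 + 0.012)^2 = $6,089.4133…
Penalty: 17 × 1.25% × $8,400.00 = $1,785.00
Final settlement = outstanding balance + penalty = $6,089.4133… + $1,785.00 = $7,874.41

$7,874.41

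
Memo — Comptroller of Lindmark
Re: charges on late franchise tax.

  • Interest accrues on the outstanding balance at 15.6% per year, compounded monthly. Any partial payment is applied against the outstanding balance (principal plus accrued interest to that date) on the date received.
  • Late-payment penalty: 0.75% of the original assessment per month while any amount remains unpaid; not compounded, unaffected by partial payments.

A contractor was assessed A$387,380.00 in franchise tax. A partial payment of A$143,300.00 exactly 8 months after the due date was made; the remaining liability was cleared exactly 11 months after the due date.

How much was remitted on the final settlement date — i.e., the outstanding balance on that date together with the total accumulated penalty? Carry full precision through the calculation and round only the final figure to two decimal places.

Monthly rate = 15.6% ÷ 12 = 1.3%
Balance at month 8: A$387,380.0000 × (1 + 0.013)^8 = A$429,549.0449…
After A$143,300.00 payment: A$429,549.0449… − A$143,300.00 = A$286,249.0449…
Balance at month 11: A$286,249.0449… × (1 + 0.013)^3 = A$297,558.5148…
Penalty: 11 × 0.75% × A$387,380.00 = A$31,958.85
Final settlement = outstanding balance + penalty = A$297,558.5148… + A$31,958.85 = A$329,517.36

A$329,517.36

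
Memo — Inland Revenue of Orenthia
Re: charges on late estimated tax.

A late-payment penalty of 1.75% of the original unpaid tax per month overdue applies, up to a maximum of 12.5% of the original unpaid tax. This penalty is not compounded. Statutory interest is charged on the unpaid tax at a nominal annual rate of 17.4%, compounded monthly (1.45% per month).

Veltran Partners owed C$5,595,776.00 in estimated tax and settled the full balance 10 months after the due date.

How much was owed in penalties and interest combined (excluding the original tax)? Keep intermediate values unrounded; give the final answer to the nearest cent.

C$1,565,902.55

Penalty (uncapped): 10 × 1.75% × C$5,595,776.00 = C$979,260.80; cap = 12.5% × C$5,595,776.00 = C$699,472.00 → penalty = C$699,472.00
Interest: C$5,595,776.00 × ((1 + 0.0145)^10 − 1) = C$5,595,776.00 × 0.1548365… = C$866,430.5472…
Penalties + interest = C$699,472.0000 + C$866,430.5472… = C$1,565,902.55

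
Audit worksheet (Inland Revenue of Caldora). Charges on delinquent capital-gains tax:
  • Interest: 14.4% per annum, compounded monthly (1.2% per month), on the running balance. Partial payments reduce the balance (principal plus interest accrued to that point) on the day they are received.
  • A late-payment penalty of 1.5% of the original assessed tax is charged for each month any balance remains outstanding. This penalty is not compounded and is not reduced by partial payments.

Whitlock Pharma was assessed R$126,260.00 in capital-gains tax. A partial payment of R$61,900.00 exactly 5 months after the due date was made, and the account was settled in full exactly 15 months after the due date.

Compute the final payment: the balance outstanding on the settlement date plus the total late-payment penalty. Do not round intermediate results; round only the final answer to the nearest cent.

R$109,665.07

Balance at month 5: R$126,260.0000 × (1 + 0.012)^5 = R$134,019.6093…
After R$61,900.00 payment: R$134,019.6093… − R$61,900.00 = R$72,119.6093…
Balance at month 15: R$72,119.6093… × (1 + 0.012)^10 = R$81,256.5708…
Penalty: 15 × 1.5% × R$126,260.00 = R$28,408.50
Final settlement = outstanding balance + penalty = R$81,256.5708… + R$28,408.50 = R$109,665.07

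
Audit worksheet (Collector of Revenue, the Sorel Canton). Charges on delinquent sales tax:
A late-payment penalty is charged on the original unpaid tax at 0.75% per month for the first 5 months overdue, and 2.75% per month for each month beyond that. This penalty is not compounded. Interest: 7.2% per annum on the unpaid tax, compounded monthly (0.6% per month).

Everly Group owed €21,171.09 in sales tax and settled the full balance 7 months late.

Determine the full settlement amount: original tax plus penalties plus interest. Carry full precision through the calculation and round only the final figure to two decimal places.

€24,034.77

Penalty, months 1–5: 5 × 0.75% × €21,171.09 = €793.92…
Penalty, months 6–7: 2 × 2.75% × €21,171.09 = €1,164.41…
Interest: €21,171.09 × ((1 + 0.006)^7 − 1) = €21,171.09 × 0.0427636… = €905.3521…
Total = €21,171.09 + €1,958.3258… + €905.3521… = €24,034.77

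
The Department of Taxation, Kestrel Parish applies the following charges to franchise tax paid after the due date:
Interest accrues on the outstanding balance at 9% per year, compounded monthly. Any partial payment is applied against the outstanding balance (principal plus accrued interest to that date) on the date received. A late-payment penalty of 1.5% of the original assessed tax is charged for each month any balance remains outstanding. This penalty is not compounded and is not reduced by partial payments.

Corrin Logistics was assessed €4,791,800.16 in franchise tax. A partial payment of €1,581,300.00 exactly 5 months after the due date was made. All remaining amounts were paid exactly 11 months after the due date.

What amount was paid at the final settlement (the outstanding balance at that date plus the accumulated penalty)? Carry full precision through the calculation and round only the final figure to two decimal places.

Monthly rate = 9% ÷ 12 = 0.75%
Balance at month 5: €4,791,800.1600 × (1 + 0.0075)^5 = €4,974,208.3449…
After €1,581,300.00 payment: €4,974,208.3449… − €1,581,300.00 = €3,392,908.3449…
Balance at month 11: €3,392,908.3449… × (1 + 0.0075)^6 = €3,548,480.7760…
Penalty: 11 × 1.5% × €4,791,800.16 = €790,647.03…
Final settlement = outstanding balance + penalty = €3,548,480.7760… + €790,647.03… = €4,339,127.80

€4,339,127.80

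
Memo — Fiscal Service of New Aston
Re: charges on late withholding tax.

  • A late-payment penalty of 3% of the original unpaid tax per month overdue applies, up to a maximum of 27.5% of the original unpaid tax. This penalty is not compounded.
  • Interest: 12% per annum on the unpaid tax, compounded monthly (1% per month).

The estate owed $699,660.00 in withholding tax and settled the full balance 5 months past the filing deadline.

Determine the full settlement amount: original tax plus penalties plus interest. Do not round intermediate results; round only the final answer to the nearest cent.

$840,298.69

Penalty: 5 × 3% × $699,660.00 = $104,949.00 (below the 27.5% cap of $192,406.50)
Interest: $699,660.00 × ((1 + 0.01)^5 − 1) = $699,660.00 × 0.0510101… = $35,689.6917…
Total = $699,660.00 + $104,949.0000 + $35,689.6917… = $840,298.69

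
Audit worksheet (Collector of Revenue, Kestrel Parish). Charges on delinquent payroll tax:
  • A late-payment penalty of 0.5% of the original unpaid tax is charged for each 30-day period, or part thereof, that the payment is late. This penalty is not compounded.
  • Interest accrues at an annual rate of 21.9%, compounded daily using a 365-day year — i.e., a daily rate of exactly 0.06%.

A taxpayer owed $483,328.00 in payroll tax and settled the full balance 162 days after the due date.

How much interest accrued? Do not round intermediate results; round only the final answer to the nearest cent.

Interest: $483,328.00 × ((1 + 0.0006)^162 − 1) = $483,328.00 × 0.10204864… = $49,322.9672…

$49,322.97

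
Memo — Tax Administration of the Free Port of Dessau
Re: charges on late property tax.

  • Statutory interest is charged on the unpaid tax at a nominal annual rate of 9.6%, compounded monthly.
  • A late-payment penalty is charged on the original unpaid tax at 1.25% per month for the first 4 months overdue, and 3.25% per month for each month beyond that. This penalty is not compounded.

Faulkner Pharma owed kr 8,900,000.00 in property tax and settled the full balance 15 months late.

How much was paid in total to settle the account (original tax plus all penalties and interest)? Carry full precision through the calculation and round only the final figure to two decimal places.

Penalty, months 1–4: 4 × 1.25% × kr 8,900,000.00 = kr 445,000.00
Penalty, months 5–15: 11 × 3.25% × kr 8,900,000.00 = kr 3,181,750.00
Interest (9.6%/yr ÷ 12 = 0.8%/month): kr 8,900,000.00 × ((1 + 0.008)^15 − 1) = kr 1,129,931.9918…
Total = kr 8,900,000.00 + kr 3,626,750.0000 + kr 1,129,931.9918… = kr 13,656,681.99

kr 13,656,681.99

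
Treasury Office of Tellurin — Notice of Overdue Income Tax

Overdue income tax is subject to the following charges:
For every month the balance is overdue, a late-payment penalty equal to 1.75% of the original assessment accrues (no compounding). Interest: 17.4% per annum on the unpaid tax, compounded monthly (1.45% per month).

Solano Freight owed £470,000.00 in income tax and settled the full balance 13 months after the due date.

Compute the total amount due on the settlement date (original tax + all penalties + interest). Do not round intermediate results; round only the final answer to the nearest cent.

£673,652.81

Late-payment penalty = 1.75% × £470,000.00 × 13 mo = £106,925.00
Interest: £470,000.00 × ((1 + 0.0145)^13 − 1) = £470,000.00 × 0.2058039… = £96,727.8116…
Total = £470,000.00 + £106,925.0000 + £96,727.8116… = £673,652.81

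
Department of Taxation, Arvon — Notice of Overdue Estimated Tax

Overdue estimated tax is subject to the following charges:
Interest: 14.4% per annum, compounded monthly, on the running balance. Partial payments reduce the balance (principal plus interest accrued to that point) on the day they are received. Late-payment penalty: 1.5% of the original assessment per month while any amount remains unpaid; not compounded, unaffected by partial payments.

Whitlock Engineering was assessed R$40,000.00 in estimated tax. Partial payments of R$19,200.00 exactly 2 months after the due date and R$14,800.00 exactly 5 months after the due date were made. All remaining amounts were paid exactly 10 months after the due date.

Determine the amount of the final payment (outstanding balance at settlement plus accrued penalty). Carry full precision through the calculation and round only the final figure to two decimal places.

R$14,235.60

Monthly rate = 14.4% ÷ 12 = 1.2%
Balance at month 2: R$40,000.0000 × (1 + 0.012)^2 = R$40,965.7600
After R$19,200.00 payment: R$40,965.7600 − R$19,200.00 = R$21,765.7600
Balance at month 5: R$21,765.7600 × (1 + 0.012)^3 = R$22,558.7678…
After R$14,800.00 payment: R$22,558.7678… − R$14,800.00 = R$7,758.7678…
Balance at month 10: R$7,758.7678… × (1 + 0.012)^5 = R$8,235.6013…
Penalty: 10 × 1.5% × R$40,000.00 = R$6,000.00
Final settlement = outstanding balance + penalty = R$8,235.6013… + R$6,000.00 = R$14,235.60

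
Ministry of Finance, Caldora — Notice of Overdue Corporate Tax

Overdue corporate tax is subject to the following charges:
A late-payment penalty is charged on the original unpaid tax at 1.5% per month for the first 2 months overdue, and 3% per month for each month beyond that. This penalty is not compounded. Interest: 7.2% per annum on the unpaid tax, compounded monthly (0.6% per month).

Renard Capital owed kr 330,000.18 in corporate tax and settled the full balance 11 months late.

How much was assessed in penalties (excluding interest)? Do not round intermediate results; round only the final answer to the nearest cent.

kr 99,000.05

Penalty, months 1–2: 2 × 1.5% × kr 330,000.18 = kr 9,900.01…
Penalty, months 3–11: 9 × 3% × kr 330,000.18 = kr 89,100.05…
Total penalty = kr 9,900.01… + kr 89,100.05… = kr 99,000.05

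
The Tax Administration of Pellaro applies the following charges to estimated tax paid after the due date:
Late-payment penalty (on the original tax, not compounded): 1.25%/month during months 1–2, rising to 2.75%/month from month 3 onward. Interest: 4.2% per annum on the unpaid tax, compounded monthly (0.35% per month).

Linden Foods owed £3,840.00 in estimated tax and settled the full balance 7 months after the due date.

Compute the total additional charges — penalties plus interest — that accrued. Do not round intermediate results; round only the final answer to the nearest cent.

£719.07

Penalty, months 1–2: 2 × 1.25% × £3,840.00 = £96.00
Penalty, months 3–7: 5 × 2.75% × £3,840.00 = £528.00
Interest: £3,840.00 × ((1 + 0.0035)^7 − 1) = £3,840.00 × 0.0247588… = £95.0736…
Penalties + interest = £624.0000 + £95.0736… = £719.07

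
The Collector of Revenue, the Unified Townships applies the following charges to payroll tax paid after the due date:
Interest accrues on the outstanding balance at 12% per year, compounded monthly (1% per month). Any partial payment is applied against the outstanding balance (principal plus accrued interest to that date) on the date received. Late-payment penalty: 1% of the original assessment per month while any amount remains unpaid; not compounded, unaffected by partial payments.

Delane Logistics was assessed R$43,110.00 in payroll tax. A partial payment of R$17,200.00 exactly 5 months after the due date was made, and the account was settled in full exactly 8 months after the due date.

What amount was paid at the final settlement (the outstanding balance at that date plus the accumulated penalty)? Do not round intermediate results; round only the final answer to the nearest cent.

Balance at month 5: R$43,110.0000 × (1 + 0.01)^5 = R$45,309.0433…
After R$17,200.00 payment: R$45,309.0433… − R$17,200.00 = R$28,109.0433…
Balance at month 8: R$28,109.0433… × (1 + 0.01)^3 = R$28,960.7754…
Penalty: 8 × 1% × R$43,110.00 = R$3,448.80
Final settlement = outstanding balance + penalty = R$28,960.7754… + R$3,448.80 = R$32,409.58

R$32,409.58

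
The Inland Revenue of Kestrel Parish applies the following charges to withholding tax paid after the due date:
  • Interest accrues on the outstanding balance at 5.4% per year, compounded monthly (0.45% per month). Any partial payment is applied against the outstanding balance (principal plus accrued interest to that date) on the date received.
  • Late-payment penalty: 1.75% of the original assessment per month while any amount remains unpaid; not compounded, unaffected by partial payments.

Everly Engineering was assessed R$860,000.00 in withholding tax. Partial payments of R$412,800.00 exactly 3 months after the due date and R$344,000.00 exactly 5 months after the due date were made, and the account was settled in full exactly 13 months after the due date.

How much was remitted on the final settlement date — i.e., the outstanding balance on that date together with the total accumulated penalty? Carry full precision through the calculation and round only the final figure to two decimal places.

Balance at month 3: R$860,000.0000 × (1 + 0.0045)^3 = R$871,662.3234…
After R$412,800.00 payment: R$871,662.3234… − R$412,800.00 = R$458,862.3234…
Balance at month 5: R$458,862.3234… × (1 + 0.0045)^2 = R$463,001.3762…
After R$344,000.00 payment: R$463,001.3762… − R$344,000.00 = R$119,001.3762…
Balance at month 13: R$119,001.3762… × (1 + 0.0045)^8 = R$123,353.5103…
Penalty: 13 × 1.75% × R$860,000.00 = R$195,650.00
Final settlement = outstanding balance + penalty = R$123,353.5103… + R$195,650.00 = R$319,003.51

R$319,003.51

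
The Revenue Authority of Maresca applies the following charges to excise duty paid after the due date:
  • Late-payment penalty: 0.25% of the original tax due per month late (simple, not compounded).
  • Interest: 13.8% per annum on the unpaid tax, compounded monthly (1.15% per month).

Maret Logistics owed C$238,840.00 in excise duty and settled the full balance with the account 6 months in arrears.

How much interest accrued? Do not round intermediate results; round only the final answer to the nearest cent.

Interest: C$238,840.00 × ((1 + 0.0115)^6 − 1) = C$238,840.00 × 0.0710144… = C$16,961.0867…

C$16,961.09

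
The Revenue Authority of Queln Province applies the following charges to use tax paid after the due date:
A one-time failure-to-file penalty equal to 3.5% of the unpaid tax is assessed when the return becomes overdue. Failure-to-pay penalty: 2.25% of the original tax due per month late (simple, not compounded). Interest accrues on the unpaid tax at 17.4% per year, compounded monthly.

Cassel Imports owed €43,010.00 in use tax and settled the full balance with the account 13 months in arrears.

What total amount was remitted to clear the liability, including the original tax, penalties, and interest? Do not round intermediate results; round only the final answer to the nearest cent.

€65,947.40

Failure-to-file penalty: 3.5% × €43,010.00 = €1,505.35
Failure-to-pay penalty: 13 × 2.25% × €43,010.00 = €12,580.43…
Interest (17.4%/yr ÷ 12 = 1.45%/month): €43,010.00 × ((1 + 0.0145)^13 − 1) = €8,851.6238…
Total = €43,010.00 + €14,085.7750 + €8,851.6238… = €65,947.40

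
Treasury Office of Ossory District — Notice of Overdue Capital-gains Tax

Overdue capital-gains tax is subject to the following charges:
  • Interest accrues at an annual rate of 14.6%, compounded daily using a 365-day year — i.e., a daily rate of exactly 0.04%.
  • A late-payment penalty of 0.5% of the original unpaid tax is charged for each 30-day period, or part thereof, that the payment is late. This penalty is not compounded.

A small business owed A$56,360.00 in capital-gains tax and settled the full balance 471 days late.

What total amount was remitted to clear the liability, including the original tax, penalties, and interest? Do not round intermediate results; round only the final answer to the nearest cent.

Penalty periods: ⌈471/30⌉ = 16; penalty = 16 × 0.5% × A$56,360.00 = A$4,508.80
Interest: A$56,360.00 × ((1 + 0.0004)^471 − 1) = A$56,360.00 × 0.20727087… = A$11,681.7860…
Total = A$56,360.00 + A$4,508.8000 + A$11,681.7860… = A$72,550.59

A$72,550.59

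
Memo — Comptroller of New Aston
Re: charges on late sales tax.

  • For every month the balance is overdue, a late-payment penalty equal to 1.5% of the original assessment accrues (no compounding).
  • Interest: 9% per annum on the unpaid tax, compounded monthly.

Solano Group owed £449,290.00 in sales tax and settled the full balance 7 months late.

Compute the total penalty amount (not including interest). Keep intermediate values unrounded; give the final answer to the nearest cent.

£47,175.45

Late-payment penalty: 7 × 1.5% × £449,290.00 = £47,175.45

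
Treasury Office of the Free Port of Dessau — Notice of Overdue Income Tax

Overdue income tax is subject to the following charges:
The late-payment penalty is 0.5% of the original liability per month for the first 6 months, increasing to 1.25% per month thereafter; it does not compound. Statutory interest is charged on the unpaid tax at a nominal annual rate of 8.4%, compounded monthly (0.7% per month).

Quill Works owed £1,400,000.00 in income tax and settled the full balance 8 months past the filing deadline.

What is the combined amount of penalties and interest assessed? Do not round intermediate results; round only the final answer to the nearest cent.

Penalty, months 1–6: 6 × 0.5% × £1,400,000.00 = £42,000.00
Penalty, months 7–8: 2 × 1.25% × £1,400,000.00 = £35,000.00
Interest: £1,400,000.00 × ((1 + 0.007)^8 − 1) = £1,400,000.00 × 0.0573914… = £80,347.9278…
Penalties + interest = £77,000.0000 + £80,347.9278… = £157,347.93

£157,347.93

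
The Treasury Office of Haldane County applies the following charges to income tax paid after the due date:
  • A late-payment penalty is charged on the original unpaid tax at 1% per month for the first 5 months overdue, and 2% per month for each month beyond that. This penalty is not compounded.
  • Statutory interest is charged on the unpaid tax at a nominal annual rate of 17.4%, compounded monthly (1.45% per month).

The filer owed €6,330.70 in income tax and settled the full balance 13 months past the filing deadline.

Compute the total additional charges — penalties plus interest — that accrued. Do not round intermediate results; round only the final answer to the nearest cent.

€2,632.33

Penalty, months 1–5: 5 × 1% × €6,330.70 = €316.54…
Penalty, months 6–13: 8 × 2% × €6,330.70 = €1,012.91…
Interest: €6,330.70 × ((1 + 0.0145)^13 − 1) = €6,330.70 × 0.2058039… = €1,302.8825…
Penalties + interest = €1,329.4470 + €1,302.8825… = €2,632.33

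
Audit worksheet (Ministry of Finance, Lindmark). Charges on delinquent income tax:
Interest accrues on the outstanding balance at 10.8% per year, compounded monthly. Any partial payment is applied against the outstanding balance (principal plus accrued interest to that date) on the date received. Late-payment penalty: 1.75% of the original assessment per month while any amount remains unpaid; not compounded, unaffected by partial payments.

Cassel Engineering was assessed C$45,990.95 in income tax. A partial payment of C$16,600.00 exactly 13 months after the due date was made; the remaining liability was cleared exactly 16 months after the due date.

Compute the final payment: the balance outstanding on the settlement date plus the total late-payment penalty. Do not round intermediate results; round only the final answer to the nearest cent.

C$48,905.24

Monthly rate = 10.8% ÷ 12 = 0.9%
Balance at month 13: C$45,990.9500 × (1 + 0.009)^13 = C$51,672.2701…
After C$16,600.00 payment: C$51,672.2701… − C$16,600.00 = C$35,072.2701…
Balance at month 16: C$35,072.2701… × (1 + 0.009)^3 = C$36,027.7695…
Penalty: 16 × 1.75% × C$45,990.95 = C$12,877.47…
Final settlement = outstanding balance + penalty = C$36,027.7695… + C$12,877.47… = C$48,905.24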